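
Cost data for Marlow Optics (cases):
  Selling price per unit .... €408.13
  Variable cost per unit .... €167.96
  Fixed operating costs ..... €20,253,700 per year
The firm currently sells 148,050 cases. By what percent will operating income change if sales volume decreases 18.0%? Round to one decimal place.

-41.8%

Contribution at this volume is 148,050 × €240.17 = €35,557,168.50.
EBIT = €35,557,168.50 − €20,253,700 = €15,303,468.50.
DOL = contribution ÷ EBIT = €35,557,168.50 ÷ €15,303,468.50 = 2.3235.
Operating income changes by 2.3235 × -18.0% = -41.8%.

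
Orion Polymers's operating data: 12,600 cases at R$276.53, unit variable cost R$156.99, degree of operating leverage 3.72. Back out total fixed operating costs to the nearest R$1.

At 12,600 units, contribution = 12,600 × R$119.54 = R$1,506,204.00.
DOL = contribution / EBIT, so EBIT = R$1,506,204.00 / 3.72 = R$404,893.55.
Fixed costs = CM − EBIT = R$1,506,204.00 − R$404,893.55 = R$1,101,310.

R$1,101,310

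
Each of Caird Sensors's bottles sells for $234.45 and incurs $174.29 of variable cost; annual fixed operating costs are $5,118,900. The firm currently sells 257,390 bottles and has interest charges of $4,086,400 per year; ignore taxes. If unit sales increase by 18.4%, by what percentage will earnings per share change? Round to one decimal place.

At 257,390 units, contribution = 257,390 × $60.16 = $15,484,582.40.
EBIT = $15,484,582.40 − $5,118,900 = $10,365,682.40.
After interest of $4,086,400.00, pre-tax earnings = $6,279,282.40.
Degree of combined leverage = contribution ÷ (EBIT − I) = $15,484,582.40 ÷ $6,279,282.40 = 2.4660.
%ΔEPS = DCL × %ΔSales = 2.4660 × +18.4% = +45.4%.

+45.4%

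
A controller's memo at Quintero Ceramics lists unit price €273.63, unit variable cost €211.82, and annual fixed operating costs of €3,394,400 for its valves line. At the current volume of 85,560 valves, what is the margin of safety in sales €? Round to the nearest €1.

Each unit contributes €273.63 − €211.82 = €61.81. Break-even units = €3,394,400 ÷ €61.81 = 54,916.68; break-even revenue = 54,916.68 × €273.63 = €15,026,851.19.
Actual sales revenue = 85,560 × €273.63 = €23,411,782.80.
Margin of safety = €23,411,782.80 − €15,026,851.19 = €8,384,932.

€8,384,932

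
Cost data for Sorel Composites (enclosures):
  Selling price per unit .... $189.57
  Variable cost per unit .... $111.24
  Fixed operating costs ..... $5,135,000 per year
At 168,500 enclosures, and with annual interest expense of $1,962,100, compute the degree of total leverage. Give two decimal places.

Total contribution margin = 168,500 × $78.33 = $13,198,605.00.
Operating income = contribution − fixed costs = $13,198,605.00 − $5,135,000 = $8,063,605.00. Interest = $1,962,100.00.
DOL = $13,198,605.00 ÷ $8,063,605.00 = 1.6368; DFL = $8,063,605.00 ÷ $6,101,505.00 = 1.3216.
Combined leverage = 1.6368 × 1.3216 = 2.1632.

2.16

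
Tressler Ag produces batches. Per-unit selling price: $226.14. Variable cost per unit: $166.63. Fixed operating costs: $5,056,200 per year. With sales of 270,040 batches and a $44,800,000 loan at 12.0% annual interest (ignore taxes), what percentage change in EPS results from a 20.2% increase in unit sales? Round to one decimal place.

Total contribution margin = 270,040 × $59.51 = $16,070,080.40.
EBIT = $16,070,080.40 − $5,056,200 = $11,013,880.40.
After interest of $5,376,000.00, pre-tax earnings = $5,637,880.40.
DCL = total CM / (EBIT − I) = $16,070,080.40 / $5,637,880.40 = 2.8504.
EPS therefore changes by 2.8504 × (+20.2%) = +57.6%.

+57.6%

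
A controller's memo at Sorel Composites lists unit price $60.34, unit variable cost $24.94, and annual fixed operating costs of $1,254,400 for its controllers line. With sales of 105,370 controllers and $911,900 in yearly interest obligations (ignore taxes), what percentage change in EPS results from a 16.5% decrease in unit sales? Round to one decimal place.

Contribution at this volume is 105,370 × $35.40 = $3,730,098.00.
Operating income = contribution − fixed costs = $3,730,098.00 − $1,254,400 = $2,475,698.00.
After interest of $911,900.00, pre-tax earnings = $1,563,798.00.
Degree of combined leverage = contribution ÷ (EBIT − I) = $3,730,098.00 ÷ $1,563,798.00 = 2.3853.
EPS therefore changes by 2.3853 × (-16.5%) = -39.4%.

-39.4%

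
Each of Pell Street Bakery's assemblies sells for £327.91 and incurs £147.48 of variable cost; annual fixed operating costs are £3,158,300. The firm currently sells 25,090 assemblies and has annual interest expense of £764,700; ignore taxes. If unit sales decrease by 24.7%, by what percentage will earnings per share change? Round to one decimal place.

At 25,090 units, contribution = 25,090 × £180.43 = £4,526,988.70.
Operating income = contribution − fixed costs = £4,526,988.70 − £3,158,300 = £1,368,688.70.
Interest = £764,700.00, so EBIT − I = £603,988.70.
DCL = total CM / (EBIT − I) = £4,526,988.70 / £603,988.70 = 7.4952.
%ΔEPS = DCL × %ΔSales = 7.4952 × -24.7% = -185.1%.

-185.1%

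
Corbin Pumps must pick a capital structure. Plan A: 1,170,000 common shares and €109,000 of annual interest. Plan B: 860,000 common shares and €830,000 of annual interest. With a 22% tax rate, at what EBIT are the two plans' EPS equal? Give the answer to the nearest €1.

€2,830,194

At indifference, (EBIT − 109,000)(1 − t)/1,170,000 = (EBIT − 830,000)(1 − t)/860,000.
The (1 − t) factor cancels: (EBIT − 109,000) × 860,000 = (EBIT − 830,000) × 1,170,000.
EBIT × (1,170,000 − 860,000) = 830,000 × 1,170,000 − 109,000 × 860,000 = 877,360,000,000, so EBIT = 877,360,000,000 ÷ 310,000 = 2,830,193.55.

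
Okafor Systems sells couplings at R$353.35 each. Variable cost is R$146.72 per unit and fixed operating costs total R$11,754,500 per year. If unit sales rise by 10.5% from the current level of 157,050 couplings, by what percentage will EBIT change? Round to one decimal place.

+16.5%

Contribution at this volume is 157,050 × R$206.63 = R$32,451,241.50.
Operating income = contribution − fixed costs = R$32,451,241.50 − R$11,754,500 = R$20,696,741.50.
So DOL = total CM / EBIT = R$32,451,241.50 / R$20,696,741.50 = 1.5679.
%ΔEBIT = DOL × %ΔSales = 1.5679 × +10.5% = +16.5%.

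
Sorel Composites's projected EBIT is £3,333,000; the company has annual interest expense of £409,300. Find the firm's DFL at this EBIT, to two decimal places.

1.14

Annual interest charges come to £409,300.00.
DFL = EBIT ÷ (EBIT − I) = £3,333,000 ÷ (£3,333,000 − £409,300.00) = £3,333,000 ÷ £2,923,700.00 = 1.1400.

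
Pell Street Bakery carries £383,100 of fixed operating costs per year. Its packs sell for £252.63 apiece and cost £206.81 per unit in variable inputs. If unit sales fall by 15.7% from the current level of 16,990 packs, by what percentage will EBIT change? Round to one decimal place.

At 16,990 units, contribution = 16,990 × £45.82 = £778,481.80.
Operating income = contribution − fixed costs = £778,481.80 − £383,100 = £395,381.80.
DOL = contribution ÷ EBIT = £778,481.80 ÷ £395,381.80 = 1.9689.
%ΔEBIT = DOL × %ΔSales = 1.9689 × -15.7% = -30.9%.

-30.9%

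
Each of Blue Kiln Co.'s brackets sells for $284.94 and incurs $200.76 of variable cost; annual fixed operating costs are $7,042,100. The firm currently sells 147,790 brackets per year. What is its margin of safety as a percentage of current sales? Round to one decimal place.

Each unit contributes $284.94 − $200.76 = $84.18. Break-even units = $7,042,100 ÷ $84.18 = 83,655.26; break-even revenue = 83,655.26 × $284.94 = $23,836,730.51.
Current sales = 147,790 × $284.94 = $42,111,282.60.
Margin of safety = ($42,111,282.60 − $23,836,730.51) ÷ $42,111,282.60 = 43.4%.

43.4%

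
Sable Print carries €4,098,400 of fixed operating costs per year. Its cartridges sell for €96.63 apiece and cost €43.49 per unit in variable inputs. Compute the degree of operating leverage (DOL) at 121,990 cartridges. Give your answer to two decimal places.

Total contribution margin = 121,990 × €53.14 = €6,482,548.60.
EBIT = €6,482,548.60 − €4,098,400 = €2,384,148.60.
DOL = contribution ÷ EBIT = €6,482,548.60 ÷ €2,384,148.60 = 2.7190.

2.72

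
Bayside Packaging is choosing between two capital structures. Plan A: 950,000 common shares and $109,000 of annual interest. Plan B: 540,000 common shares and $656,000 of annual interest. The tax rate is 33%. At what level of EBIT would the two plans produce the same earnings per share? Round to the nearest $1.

At indifference, (EBIT − 109,000)(1 − t)/950,000 = (EBIT − 656,000)(1 − t)/540,000.
The (1 − t) factor cancels: (EBIT − 109,000) × 540,000 = (EBIT − 656,000) × 950,000.
Solving, EBIT = (656,000·950,000 − 109,000·540,000) / (950,000 − 540,000) = 564,340,000,000 / 410,000 = 1,376,439.02.

$1,376,439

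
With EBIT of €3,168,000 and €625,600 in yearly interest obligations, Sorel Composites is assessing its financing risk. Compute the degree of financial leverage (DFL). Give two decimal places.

1.25

Interest = €625,600.00.
Degree of financial leverage = EBIT / (EBIT − interest) = €3,168,000 / €2,542,400.00 = 1.2461.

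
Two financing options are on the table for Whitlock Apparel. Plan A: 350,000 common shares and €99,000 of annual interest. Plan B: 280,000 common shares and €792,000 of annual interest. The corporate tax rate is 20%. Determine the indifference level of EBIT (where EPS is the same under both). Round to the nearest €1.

€3,564,000

At indifference, (EBIT − 99,000)(1 − t)/350,000 = (EBIT − 792,000)(1 − t)/280,000.
Cancelling (1 − t) and cross-multiplying: 280,000·(EBIT − 99,000) = 350,000·(EBIT − 792,000).
Solving, EBIT = (792,000·350,000 − 99,000·280,000) / (350,000 − 280,000) = 249,480,000,000 / 70,000 = 3,564,000.00.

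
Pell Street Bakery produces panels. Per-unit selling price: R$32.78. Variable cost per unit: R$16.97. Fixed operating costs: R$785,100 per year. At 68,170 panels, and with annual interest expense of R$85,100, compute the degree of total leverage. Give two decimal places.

Contribution at this volume is 68,170 × R$15.81 = R$1,077,767.70.
Operating income = contribution − fixed costs = R$1,077,767.70 − R$785,100 = R$292,667.70. Interest = R$85,100.00, so EBIT − I = R$207,567.70.
Degree of total leverage = total CM / (EBIT − interest) = R$1,077,767.70 / R$207,567.70 = 5.1924.

5.19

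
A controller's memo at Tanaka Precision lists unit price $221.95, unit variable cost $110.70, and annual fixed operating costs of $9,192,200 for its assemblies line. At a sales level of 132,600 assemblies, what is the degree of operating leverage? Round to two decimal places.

At 132,600 units, contribution = 132,600 × $111.25 = $14,751,750.00.
EBIT = $14,751,750.00 − $9,192,200 = $5,559,550.00.
So DOL = total CM / EBIT = $14,751,750.00 / $5,559,550.00 = 2.6534.

2.65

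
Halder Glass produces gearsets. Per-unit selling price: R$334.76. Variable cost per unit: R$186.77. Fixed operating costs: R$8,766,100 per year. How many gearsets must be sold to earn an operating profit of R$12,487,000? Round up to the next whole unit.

Unit CM = price − variable cost = R$334.76 − R$186.77 = R$147.99.
Units = (FC + target) / CM = (R$8,766,100 + R$12,487,000) / R$147.99 = 143,611.73, so 143,612 gearsets.

143,612 gearsets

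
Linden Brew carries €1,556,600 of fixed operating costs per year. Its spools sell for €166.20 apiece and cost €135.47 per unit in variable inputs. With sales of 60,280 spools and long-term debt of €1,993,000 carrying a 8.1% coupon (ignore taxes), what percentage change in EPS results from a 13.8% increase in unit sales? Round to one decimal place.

+190.2%

Total contribution margin = 60,280 × €30.73 = €1,852,404.40.
Operating income = contribution − fixed costs = €1,852,404.40 − €1,556,600 = €295,804.40.
Interest = €161,433.00, so EBIT − I = €134,371.40.
DCL = total CM / (EBIT − I) = €1,852,404.40 / €134,371.40 = 13.7857.
EPS therefore changes by 13.7857 × (+13.8%) = +190.2%.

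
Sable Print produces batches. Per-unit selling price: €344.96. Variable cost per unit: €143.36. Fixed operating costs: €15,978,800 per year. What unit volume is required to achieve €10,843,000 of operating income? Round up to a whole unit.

133,045 batches

Unit CM = price − variable cost = €344.96 − €143.36 = €201.60.
Required volume = (fixed costs + target profit) ÷ CM = (€15,978,800 + €10,843,000) ÷ €201.60 = 133,044.64, so 133,045 batches.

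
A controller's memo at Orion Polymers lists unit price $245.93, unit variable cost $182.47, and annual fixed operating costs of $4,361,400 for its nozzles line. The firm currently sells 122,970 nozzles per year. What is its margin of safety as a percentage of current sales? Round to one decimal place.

Each unit contributes $245.93 − $182.47 = $63.46. Break-even units = $4,361,400 ÷ $63.46 = 68,726.76; break-even revenue = 68,726.76 × $245.93 = $16,901,971.35.
Actual sales revenue = 122,970 × $245.93 = $30,242,012.10.
Margin of safety = ($30,242,012.10 − $16,901,971.35) ÷ $30,242,012.10 = 44.1%.

44.1%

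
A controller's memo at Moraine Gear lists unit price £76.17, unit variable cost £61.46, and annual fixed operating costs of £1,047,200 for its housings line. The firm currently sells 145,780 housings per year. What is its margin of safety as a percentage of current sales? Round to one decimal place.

51.2%

Contribution margin per unit = £76.17 − £61.46 = £14.71. Break-even units = £1,047,200 ÷ £14.71 = 71,189.67; break-even revenue = 71,189.67 × £76.17 = £5,422,516.93.
Current sales = 145,780 × £76.17 = £11,104,062.60.
Margin of safety = (£11,104,062.60 − £5,422,516.93) ÷ £11,104,062.60 = 51.2%.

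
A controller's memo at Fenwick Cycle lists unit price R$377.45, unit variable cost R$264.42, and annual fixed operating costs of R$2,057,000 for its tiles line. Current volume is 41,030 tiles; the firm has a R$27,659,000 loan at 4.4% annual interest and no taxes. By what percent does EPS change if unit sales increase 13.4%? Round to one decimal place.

+45.6%

Contribution at this volume is 41,030 × R$113.03 = R$4,637,620.90.
Operating income = contribution − fixed costs = R$4,637,620.90 − R$2,057,000 = R$2,580,620.90.
Interest = R$1,216,996.00, so EBIT − I = R$1,363,624.90.
DCL = total CM / (EBIT − I) = R$4,637,620.90 / R$1,363,624.90 = 3.4010.
EPS therefore changes by 3.4010 × (+13.4%) = +45.6%.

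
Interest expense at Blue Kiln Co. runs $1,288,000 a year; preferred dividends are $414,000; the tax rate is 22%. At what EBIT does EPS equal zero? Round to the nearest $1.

$1,818,769

Grossing the preferred dividend up to pre-tax terms: $414,000 / (1 − 0.22) = $530,769.23.
Financial break-even EBIT = interest + D_p ÷ (1 − t) = $1,288,000 + $530,769.23 = $1,818,769.23.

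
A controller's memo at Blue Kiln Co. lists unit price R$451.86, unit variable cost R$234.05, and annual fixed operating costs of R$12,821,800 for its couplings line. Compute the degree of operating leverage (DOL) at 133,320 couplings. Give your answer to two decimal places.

Total contribution margin = 133,320 × R$217.81 = R$29,038,429.20.
Subtracting fixed costs: EBIT = R$29,038,429.20 − R$12,821,800 = R$16,216,629.20.
Degree of operating leverage = R$29,038,429.20 / R$16,216,629.20 = 1.7907.

1.79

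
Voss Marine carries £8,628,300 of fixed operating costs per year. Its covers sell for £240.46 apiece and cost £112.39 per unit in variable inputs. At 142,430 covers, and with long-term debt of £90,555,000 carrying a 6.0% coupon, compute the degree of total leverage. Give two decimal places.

4.36

Total contribution margin = 142,430 × £128.07 = £18,241,010.10.
EBIT = £18,241,010.10 − £8,628,300 = £9,612,710.10. Interest = £5,433,300.00.
DOL = £18,241,010.10 ÷ £9,612,710.10 = 1.8976; DFL = £9,612,710.10 ÷ £4,179,410.10 = 2.3000.
Combined leverage = 1.8976 × 2.3000 = 4.3645.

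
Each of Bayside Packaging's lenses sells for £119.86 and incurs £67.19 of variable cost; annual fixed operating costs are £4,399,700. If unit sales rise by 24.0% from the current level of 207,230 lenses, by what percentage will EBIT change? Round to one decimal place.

+40.2%

Total contribution margin = 207,230 × £52.67 = £10,914,804.10.
Subtracting fixed costs: EBIT = £10,914,804.10 − £4,399,700 = £6,515,104.10.
DOL = contribution ÷ EBIT = £10,914,804.10 ÷ £6,515,104.10 = 1.6753.
So EBIT moves 1.6753 × (+24.0%) = +40.2%.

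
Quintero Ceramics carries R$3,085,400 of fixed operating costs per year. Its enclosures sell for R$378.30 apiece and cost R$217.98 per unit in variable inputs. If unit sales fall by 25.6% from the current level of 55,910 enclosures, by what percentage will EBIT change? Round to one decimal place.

Contribution at this volume is 55,910 × R$160.32 = R$8,963,491.20.
Subtracting fixed costs: EBIT = R$8,963,491.20 − R$3,085,400 = R$5,878,091.20.
Degree of operating leverage = R$8,963,491.20 / R$5,878,091.20 = 1.5249.
So EBIT moves 1.5249 × (-25.6%) = -39.0%.

-39.0%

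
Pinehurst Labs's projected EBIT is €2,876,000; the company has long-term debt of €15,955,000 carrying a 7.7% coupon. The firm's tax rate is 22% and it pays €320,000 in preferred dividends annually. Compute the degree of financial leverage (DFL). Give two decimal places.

2.32

Interest = €1,228,535.00.
Preferred dividends grossed up pre-tax: €320,000 / (1 − 0.22) = €410,256.41.
DFL = EBIT ÷ [EBIT − I − D_p/(1−t)] = €2,876,000 ÷ [€2,876,000 − €1,228,535.00 − €410,256.41] = €2,876,000 ÷ €1,237,208.59 = 2.3246.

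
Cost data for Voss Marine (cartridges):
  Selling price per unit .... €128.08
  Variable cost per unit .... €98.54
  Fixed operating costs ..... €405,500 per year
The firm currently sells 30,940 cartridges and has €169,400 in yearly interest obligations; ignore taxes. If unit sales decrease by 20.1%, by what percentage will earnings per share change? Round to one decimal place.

At 30,940 units, contribution = 30,940 × €29.54 = €913,967.60.
Subtracting fixed costs: EBIT = €913,967.60 − €405,500 = €508,467.60.
Interest = €169,400.00, so EBIT − I = €339,067.60.
Degree of combined leverage = contribution ÷ (EBIT − I) = €913,967.60 ÷ €339,067.60 = 2.6955.
EPS therefore changes by 2.6955 × (-20.1%) = -54.2%.

-54.2%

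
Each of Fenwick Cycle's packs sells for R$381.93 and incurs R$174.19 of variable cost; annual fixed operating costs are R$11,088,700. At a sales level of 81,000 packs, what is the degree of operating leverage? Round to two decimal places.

2.93

At 81,000 units, contribution = 81,000 × R$207.74 = R$16,826,940.00.
Operating income = contribution − fixed costs = R$16,826,940.00 − R$11,088,700 = R$5,738,240.00.
So DOL = total CM / EBIT = R$16,826,940.00 / R$5,738,240.00 = 2.9324.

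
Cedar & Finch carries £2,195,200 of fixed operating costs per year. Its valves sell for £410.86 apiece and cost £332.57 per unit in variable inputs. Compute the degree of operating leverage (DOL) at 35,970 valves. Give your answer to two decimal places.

4.54

Total contribution margin = 35,970 × £78.29 = £2,816,091.30.
Operating income = contribution − fixed costs = £2,816,091.30 − £2,195,200 = £620,891.30.
So DOL = total CM / EBIT = £2,816,091.30 / £620,891.30 = 4.5356.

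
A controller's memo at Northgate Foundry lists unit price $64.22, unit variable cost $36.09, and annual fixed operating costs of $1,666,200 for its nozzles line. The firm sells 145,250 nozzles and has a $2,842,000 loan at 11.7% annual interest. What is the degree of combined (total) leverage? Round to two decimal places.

Contribution at this volume is 145,250 × $28.13 = $4,085,882.50.
Operating income = contribution − fixed costs = $4,085,882.50 − $1,666,200 = $2,419,682.50. Interest = $332,514.00.
DOL = $4,085,882.50 ÷ $2,419,682.50 = 1.6886; DFL = $2,419,682.50 ÷ $2,087,168.50 = 1.1593.
DCL = DOL × DFL = 1.6886 × 1.1593 = 1.9576.

1.96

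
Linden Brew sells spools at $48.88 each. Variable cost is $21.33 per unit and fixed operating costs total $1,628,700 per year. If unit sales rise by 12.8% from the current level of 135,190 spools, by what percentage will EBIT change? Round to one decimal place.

+22.7%

Total contribution margin = 135,190 × $27.55 = $3,724,484.50.
Operating income = contribution − fixed costs = $3,724,484.50 − $1,628,700 = $2,095,784.50.
DOL = contribution ÷ EBIT = $3,724,484.50 ÷ $2,095,784.50 = 1.7771.
%ΔEBIT = DOL × %ΔSales = 1.7771 × +12.8% = +22.7%.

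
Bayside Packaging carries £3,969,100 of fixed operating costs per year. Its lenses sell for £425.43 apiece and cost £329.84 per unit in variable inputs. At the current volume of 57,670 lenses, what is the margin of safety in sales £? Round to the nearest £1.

Unit CM = price − variable cost = £425.43 − £329.84 = £95.59. Break-even units = £3,969,100 ÷ £95.59 = 41,522.13; break-even revenue = 41,522.13 × £425.43 = £17,664,757.96.
Actual sales revenue = 57,670 × £425.43 = £24,534,548.10.
Margin of safety = £24,534,548.10 − £17,664,757.96 = £6,869,790.

£6,869,790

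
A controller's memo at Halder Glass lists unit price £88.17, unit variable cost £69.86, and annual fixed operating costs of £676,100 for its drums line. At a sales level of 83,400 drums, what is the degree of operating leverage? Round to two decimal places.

1.79

Total contribution margin = 83,400 × £18.31 = £1,527,054.00.
Operating income = contribution − fixed costs = £1,527,054.00 − £676,100 = £850,954.00.
Degree of operating leverage = £1,527,054.00 / £850,954.00 = 1.7945.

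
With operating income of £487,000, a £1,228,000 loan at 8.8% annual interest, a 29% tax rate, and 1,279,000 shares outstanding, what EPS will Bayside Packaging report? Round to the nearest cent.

£0.21

Pre-tax income = £487,000 − £108,064.00 = £378,936.00.
Net income = £378,936.00 × (1 − 0.29) = £269,044.56.
Per share: £269,044.56 / 1,279,000 shares = £0.21.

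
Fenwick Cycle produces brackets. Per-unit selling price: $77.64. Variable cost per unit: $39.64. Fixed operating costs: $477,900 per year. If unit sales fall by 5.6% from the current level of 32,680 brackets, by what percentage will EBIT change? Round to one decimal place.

At 32,680 units, contribution = 32,680 × $38.00 = $1,241,840.00.
Subtracting fixed costs: EBIT = $1,241,840.00 − $477,900 = $763,940.00.
DOL = contribution ÷ EBIT = $1,241,840.00 ÷ $763,940.00 = 1.6256.
So EBIT moves 1.6256 × (-5.6%) = -9.1%.

-9.1%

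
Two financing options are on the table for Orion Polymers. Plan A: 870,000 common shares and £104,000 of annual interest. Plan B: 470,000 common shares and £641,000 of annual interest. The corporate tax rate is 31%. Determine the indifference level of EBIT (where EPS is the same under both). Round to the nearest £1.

£1,271,975

At indifference, (EBIT − 104,000)(1 − t)/870,000 = (EBIT − 641,000)(1 − t)/470,000.
Cancelling (1 − t) and cross-multiplying: 470,000·(EBIT − 104,000) = 870,000·(EBIT − 641,000).
Solving, EBIT = (641,000·870,000 − 104,000·470,000) / (870,000 − 470,000) = 508,790,000,000 / 400,000 = 1,271,975.00.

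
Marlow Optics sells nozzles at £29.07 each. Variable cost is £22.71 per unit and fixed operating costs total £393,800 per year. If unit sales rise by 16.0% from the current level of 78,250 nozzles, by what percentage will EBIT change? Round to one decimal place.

+76.7%

Total contribution margin = 78,250 × £6.36 = £497,670.00.
EBIT = £497,670.00 − £393,800 = £103,870.00.
Degree of operating leverage = £497,670.00 / £103,870.00 = 4.7913.
Operating income changes by 4.7913 × +16.0% = +76.7%.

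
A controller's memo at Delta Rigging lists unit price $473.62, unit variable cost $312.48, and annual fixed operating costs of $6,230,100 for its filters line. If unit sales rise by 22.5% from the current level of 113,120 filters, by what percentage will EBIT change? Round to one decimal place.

+34.2%

At 113,120 units, contribution = 113,120 × $161.14 = $18,228,156.80.
Operating income = contribution − fixed costs = $18,228,156.80 − $6,230,100 = $11,998,056.80.
So DOL = total CM / EBIT = $18,228,156.80 / $11,998,056.80 = 1.5193.
So EBIT moves 1.5193 × (+22.5%) = +34.2%.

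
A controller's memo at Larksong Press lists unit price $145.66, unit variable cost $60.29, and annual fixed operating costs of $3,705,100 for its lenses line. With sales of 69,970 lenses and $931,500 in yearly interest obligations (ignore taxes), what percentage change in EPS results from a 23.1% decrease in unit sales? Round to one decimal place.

Contribution at this volume is 69,970 × $85.37 = $5,973,338.90.
EBIT = $5,973,338.90 − $3,705,100 = $2,268,238.90.
After interest of $931,500.00, pre-tax earnings = $1,336,738.90.
DCL = total CM / (EBIT − I) = $5,973,338.90 / $1,336,738.90 = 4.4686.
EPS therefore changes by 4.4686 × (-23.1%) = -103.2%.

-103.2%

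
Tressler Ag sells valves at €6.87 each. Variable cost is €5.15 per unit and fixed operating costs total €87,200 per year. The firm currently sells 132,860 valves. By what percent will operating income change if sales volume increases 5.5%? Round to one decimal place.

+8.9%

At 132,860 units, contribution = 132,860 × €1.72 = €228,519.20.
EBIT = €228,519.20 − €87,200 = €141,319.20.
So DOL = total CM / EBIT = €228,519.20 / €141,319.20 = 1.6170.
Operating income changes by 1.6170 × +5.5% = +8.9%.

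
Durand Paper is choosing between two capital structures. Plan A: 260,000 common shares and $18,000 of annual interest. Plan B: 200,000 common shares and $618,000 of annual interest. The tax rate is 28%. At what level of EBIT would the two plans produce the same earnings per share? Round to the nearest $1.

$2,618,000

Set EPS_A = EPS_B: (EBIT − $18,000)(1 − 0.28) ÷ 260,000 = (EBIT − $618,000)(1 − 0.28) ÷ 200,000.
The (1 − t) factor cancels: (EBIT − 18,000) × 200,000 = (EBIT − 618,000) × 260,000.
EBIT × (260,000 − 200,000) = 618,000 × 260,000 − 18,000 × 200,000 = 157,080,000,000, so EBIT = 157,080,000,000 ÷ 60,000 = 2,618,000.00.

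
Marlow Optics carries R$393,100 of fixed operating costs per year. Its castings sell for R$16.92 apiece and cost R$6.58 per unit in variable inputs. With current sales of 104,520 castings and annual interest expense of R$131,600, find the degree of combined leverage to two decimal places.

Contribution at this volume is 104,520 × R$10.34 = R$1,080,736.80.
EBIT = R$1,080,736.80 − R$393,100 = R$687,636.80. Interest = R$131,600.00.
DOL = R$1,080,736.80 ÷ R$687,636.80 = 1.5717; DFL = R$687,636.80 ÷ R$556,036.80 = 1.2367.
DCL = DOL × DFL = 1.5717 × 1.2367 = 1.9437.

1.94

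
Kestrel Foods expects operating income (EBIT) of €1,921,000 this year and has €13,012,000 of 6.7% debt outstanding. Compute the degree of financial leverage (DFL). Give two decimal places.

1.83

Annual interest charges come to €871,804.00.
Degree of financial leverage = EBIT / (EBIT − interest) = €1,921,000 / €1,049,196.00 = 1.8309.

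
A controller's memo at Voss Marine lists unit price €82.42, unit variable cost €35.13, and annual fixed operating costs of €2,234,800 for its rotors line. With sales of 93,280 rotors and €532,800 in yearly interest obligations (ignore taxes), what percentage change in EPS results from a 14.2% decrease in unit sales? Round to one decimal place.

Contribution at this volume is 93,280 × €47.29 = €4,411,211.20.
Operating income = contribution − fixed costs = €4,411,211.20 − €2,234,800 = €2,176,411.20.
After interest of €532,800.00, pre-tax earnings = €1,643,611.20.
Degree of combined leverage = contribution ÷ (EBIT − I) = €4,411,211.20 ÷ €1,643,611.20 = 2.6839.
EPS therefore changes by 2.6839 × (-14.2%) = -38.1%.

-38.1%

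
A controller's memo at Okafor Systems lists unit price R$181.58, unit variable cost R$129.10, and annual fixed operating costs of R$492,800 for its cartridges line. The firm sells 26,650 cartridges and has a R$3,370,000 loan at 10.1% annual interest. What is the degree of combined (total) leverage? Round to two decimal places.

2.47

Total contribution margin = 26,650 × R$52.48 = R$1,398,592.00.
Operating income = contribution − fixed costs = R$1,398,592.00 − R$492,800 = R$905,792.00. Interest = R$340,370.00, so EBIT − I = R$565,422.00.
Degree of total leverage = total CM / (EBIT − interest) = R$1,398,592.00 / R$565,422.00 = 2.4735.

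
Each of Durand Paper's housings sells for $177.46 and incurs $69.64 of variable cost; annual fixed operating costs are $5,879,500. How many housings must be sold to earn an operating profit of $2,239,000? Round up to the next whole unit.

75,297 housings

Contribution margin per unit = $177.46 − $69.64 = $107.82.
Units = (FC + target) / CM = ($5,879,500 + $2,239,000) / $107.82 = 75,296.79, so 75,297 housings.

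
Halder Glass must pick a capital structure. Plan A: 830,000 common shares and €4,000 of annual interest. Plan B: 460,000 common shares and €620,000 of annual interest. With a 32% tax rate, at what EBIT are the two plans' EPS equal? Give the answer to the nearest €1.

€1,385,838

At indifference, (EBIT − 4,000)(1 − t)/830,000 = (EBIT − 620,000)(1 − t)/460,000.
The (1 − t) factor cancels: (EBIT − 4,000) × 460,000 = (EBIT − 620,000) × 830,000.
EBIT × (830,000 − 460,000) = 620,000 × 830,000 − 4,000 × 460,000 = 512,760,000,000, so EBIT = 512,760,000,000 ÷ 370,000 = 1,385,837.84.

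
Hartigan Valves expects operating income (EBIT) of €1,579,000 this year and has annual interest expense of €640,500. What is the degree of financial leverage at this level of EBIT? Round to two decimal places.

Interest = €640,500.00.
Degree of financial leverage = EBIT / (EBIT − interest) = €1,579,000 / €938,500.00 = 1.6825.

1.68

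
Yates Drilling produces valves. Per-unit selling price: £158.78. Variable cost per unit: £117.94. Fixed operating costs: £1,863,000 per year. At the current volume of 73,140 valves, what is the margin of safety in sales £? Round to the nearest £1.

£4,370,095

Each unit contributes £158.78 − £117.94 = £40.84. Break-even units = £1,863,000 ÷ £40.84 = 45,617.04; break-even revenue = 45,617.04 × £158.78 = £7,243,073.95.
Actual sales revenue = 73,140 × £158.78 = £11,613,169.20.
Margin of safety = £11,613,169.20 − £7,243,073.95 = £4,370,095.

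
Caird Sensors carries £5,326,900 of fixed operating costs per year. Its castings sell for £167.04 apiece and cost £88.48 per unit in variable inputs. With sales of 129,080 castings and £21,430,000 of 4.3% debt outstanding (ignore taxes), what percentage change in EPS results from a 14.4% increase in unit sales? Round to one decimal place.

+37.5%

Total contribution margin = 129,080 × £78.56 = £10,140,524.80.
Subtracting fixed costs: EBIT = £10,140,524.80 − £5,326,900 = £4,813,624.80.
After interest of £921,490.00, pre-tax earnings = £3,892,134.80.
Degree of combined leverage = contribution ÷ (EBIT − I) = £10,140,524.80 ÷ £3,892,134.80 = 2.6054.
EPS therefore changes by 2.6054 × (+14.4%) = +37.5%.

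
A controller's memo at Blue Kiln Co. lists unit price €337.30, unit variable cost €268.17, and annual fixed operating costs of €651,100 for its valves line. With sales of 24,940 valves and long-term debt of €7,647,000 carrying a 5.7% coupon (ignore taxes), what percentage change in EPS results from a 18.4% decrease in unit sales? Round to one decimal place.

-49.8%

At 24,940 units, contribution = 24,940 × €69.13 = €1,724,102.20.
Operating income = contribution − fixed costs = €1,724,102.20 − €651,100 = €1,073,002.20.
After interest of €435,879.00, pre-tax earnings = €637,123.20.
DCL = total CM / (EBIT − I) = €1,724,102.20 / €637,123.20 = 2.7061.
EPS therefore changes by 2.7061 × (-18.4%) = -49.8%.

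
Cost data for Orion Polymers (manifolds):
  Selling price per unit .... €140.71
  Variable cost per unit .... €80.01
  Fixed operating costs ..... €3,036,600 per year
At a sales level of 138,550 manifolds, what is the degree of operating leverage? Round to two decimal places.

1.57

At 138,550 units, contribution = 138,550 × €60.70 = €8,409,985.00.
EBIT = €8,409,985.00 − €3,036,600 = €5,373,385.00.
So DOL = total CM / EBIT = €8,409,985.00 / €5,373,385.00 = 1.5651.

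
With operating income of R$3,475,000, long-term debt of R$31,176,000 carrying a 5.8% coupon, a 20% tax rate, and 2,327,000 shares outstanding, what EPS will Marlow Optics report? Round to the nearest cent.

Interest = R$1,808,208.00, so EBT = R$3,475,000 − R$1,808,208.00 = R$1,666,792.00.
After tax at 20%: net income = R$1,666,792.00 × 0.80 = R$1,333,433.60.
Per share: R$1,333,433.60 / 2,327,000 shares = R$0.57.

R$0.57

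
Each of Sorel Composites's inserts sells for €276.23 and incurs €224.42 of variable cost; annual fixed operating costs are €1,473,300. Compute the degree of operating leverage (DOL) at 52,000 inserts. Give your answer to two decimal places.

2.21

Contribution at this volume is 52,000 × €51.81 = €2,694,120.00.
EBIT = €2,694,120.00 − €1,473,300 = €1,220,820.00.
DOL = contribution ÷ EBIT = €2,694,120.00 ÷ €1,220,820.00 = 2.2068.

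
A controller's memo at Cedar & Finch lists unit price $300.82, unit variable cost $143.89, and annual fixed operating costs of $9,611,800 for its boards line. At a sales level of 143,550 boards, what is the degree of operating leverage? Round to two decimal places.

1.74

Total contribution margin = 143,550 × $156.93 = $22,527,301.50.
Subtracting fixed costs: EBIT = $22,527,301.50 − $9,611,800 = $12,915,501.50.
So DOL = total CM / EBIT = $22,527,301.50 / $12,915,501.50 = 1.7442.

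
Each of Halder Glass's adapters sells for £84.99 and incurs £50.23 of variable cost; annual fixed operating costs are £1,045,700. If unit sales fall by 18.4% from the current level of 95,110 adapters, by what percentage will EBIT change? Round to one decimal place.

Total contribution margin = 95,110 × £34.76 = £3,306,023.60.
EBIT = £3,306,023.60 − £1,045,700 = £2,260,323.60.
So DOL = total CM / EBIT = £3,306,023.60 / £2,260,323.60 = 1.4626.
%ΔEBIT = DOL × %ΔSales = 1.4626 × -18.4% = -26.9%.

-26.9%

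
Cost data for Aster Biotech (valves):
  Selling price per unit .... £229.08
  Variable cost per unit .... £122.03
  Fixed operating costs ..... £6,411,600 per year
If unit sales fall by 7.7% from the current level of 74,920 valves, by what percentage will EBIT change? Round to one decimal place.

-38.4%

At 74,920 units, contribution = 74,920 × £107.05 = £8,020,186.00.
EBIT = £8,020,186.00 − £6,411,600 = £1,608,586.00.
DOL = contribution ÷ EBIT = £8,020,186.00 ÷ £1,608,586.00 = 4.9859.
Operating income changes by 4.9859 × -7.7% = -38.4%.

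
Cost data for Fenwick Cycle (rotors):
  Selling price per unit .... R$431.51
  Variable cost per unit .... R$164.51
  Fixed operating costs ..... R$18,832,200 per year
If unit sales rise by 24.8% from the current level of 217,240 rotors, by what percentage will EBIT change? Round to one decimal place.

+36.7%

At 217,240 units, contribution = 217,240 × R$267.00 = R$58,003,080.00.
EBIT = R$58,003,080.00 − R$18,832,200 = R$39,170,880.00.
Degree of operating leverage = R$58,003,080.00 / R$39,170,880.00 = 1.4808.
Operating income changes by 1.4808 × +24.8% = +36.7%.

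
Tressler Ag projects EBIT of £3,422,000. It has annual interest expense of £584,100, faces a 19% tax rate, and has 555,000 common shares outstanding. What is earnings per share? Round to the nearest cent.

Pre-tax income = £3,422,000 − £584,100.00 = £2,837,900.00.
After tax at 19%: net income = £2,837,900.00 × 0.81 = £2,298,699.00.
EPS = £2,298,699.00 ÷ 555,000 = £4.14.

£4.14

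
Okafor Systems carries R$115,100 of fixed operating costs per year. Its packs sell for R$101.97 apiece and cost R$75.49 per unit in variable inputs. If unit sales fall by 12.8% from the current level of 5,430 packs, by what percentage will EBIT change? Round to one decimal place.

-64.2%

Contribution at this volume is 5,430 × R$26.48 = R$143,786.40.
EBIT = R$143,786.40 − R$115,100 = R$28,686.40.
DOL = contribution ÷ EBIT = R$143,786.40 ÷ R$28,686.40 = 5.0124.
%ΔEBIT = DOL × %ΔSales = 5.0124 × -12.8% = -64.2%.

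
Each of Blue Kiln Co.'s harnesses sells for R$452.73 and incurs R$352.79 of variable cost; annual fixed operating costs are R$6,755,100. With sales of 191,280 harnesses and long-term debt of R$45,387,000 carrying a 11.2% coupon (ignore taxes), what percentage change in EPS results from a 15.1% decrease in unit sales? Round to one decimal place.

-39.7%

At 191,280 units, contribution = 191,280 × R$99.94 = R$19,116,523.20.
Subtracting fixed costs: EBIT = R$19,116,523.20 − R$6,755,100 = R$12,361,423.20.
After interest of R$5,083,344.00, pre-tax earnings = R$7,278,079.20.
Degree of combined leverage = contribution ÷ (EBIT − I) = R$19,116,523.20 ÷ R$7,278,079.20 = 2.6266.
%ΔEPS = DCL × %ΔSales = 2.6266 × -15.1% = -39.7%.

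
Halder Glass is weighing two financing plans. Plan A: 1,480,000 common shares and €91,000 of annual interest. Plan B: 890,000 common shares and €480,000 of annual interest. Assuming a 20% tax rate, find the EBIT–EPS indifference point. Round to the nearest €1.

€1,066,797

Set EPS_A = EPS_B: (EBIT − €91,000)(1 − 0.20) ÷ 1,480,000 = (EBIT − €480,000)(1 − 0.20) ÷ 890,000.
The (1 − t) factor cancels: (EBIT − 91,000) × 890,000 = (EBIT − 480,000) × 1,480,000.
Solving, EBIT = (480,000·1,480,000 − 91,000·890,000) / (1,480,000 − 890,000) = 629,410,000,000 / 590,000 = 1,066,796.61.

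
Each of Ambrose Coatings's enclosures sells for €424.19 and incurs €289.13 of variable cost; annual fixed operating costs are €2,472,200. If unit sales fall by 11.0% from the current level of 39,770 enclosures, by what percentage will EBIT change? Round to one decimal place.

Total contribution margin = 39,770 × €135.06 = €5,371,336.20.
EBIT = €5,371,336.20 − €2,472,200 = €2,899,136.20.
So DOL = total CM / EBIT = €5,371,336.20 / €2,899,136.20 = 1.8527.
So EBIT moves 1.8527 × (-11.0%) = -20.4%.

-20.4%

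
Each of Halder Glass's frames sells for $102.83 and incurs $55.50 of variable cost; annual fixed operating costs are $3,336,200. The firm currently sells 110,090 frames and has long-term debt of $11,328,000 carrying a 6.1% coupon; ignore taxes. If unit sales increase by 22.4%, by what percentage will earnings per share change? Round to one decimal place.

+98.6%

At 110,090 units, contribution = 110,090 × $47.33 = $5,210,559.70.
Subtracting fixed costs: EBIT = $5,210,559.70 − $3,336,200 = $1,874,359.70.
After interest of $691,008.00, pre-tax earnings = $1,183,351.70.
DCL = total CM / (EBIT − I) = $5,210,559.70 / $1,183,351.70 = 4.4032.
%ΔEPS = DCL × %ΔSales = 4.4032 × +22.4% = +98.6%.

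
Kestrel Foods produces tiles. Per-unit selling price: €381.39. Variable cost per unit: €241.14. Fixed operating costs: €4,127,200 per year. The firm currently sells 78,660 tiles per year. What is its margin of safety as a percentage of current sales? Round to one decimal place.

62.6%

Unit CM = price − variable cost = €381.39 − €241.14 = €140.25. Break-even units = €4,127,200 ÷ €140.25 = 29,427.45; break-even revenue = 29,427.45 × €381.39 = €11,223,335.53.
Actual sales revenue = 78,660 × €381.39 = €30,000,137.40.
Margin of safety = (€30,000,137.40 − €11,223,335.53) ÷ €30,000,137.40 = 62.6%.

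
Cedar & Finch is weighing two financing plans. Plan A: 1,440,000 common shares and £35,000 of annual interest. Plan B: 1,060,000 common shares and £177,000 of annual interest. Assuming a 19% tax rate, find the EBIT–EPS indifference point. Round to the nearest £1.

£573,105

At indifference, (EBIT − 35,000)(1 − t)/1,440,000 = (EBIT − 177,000)(1 − t)/1,060,000.
The (1 − t) factor cancels: (EBIT − 35,000) × 1,060,000 = (EBIT − 177,000) × 1,440,000.
Solving, EBIT = (177,000·1,440,000 − 35,000·1,060,000) / (1,440,000 − 1,060,000) = 217,780,000,000 / 380,000 = 573,105.26.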